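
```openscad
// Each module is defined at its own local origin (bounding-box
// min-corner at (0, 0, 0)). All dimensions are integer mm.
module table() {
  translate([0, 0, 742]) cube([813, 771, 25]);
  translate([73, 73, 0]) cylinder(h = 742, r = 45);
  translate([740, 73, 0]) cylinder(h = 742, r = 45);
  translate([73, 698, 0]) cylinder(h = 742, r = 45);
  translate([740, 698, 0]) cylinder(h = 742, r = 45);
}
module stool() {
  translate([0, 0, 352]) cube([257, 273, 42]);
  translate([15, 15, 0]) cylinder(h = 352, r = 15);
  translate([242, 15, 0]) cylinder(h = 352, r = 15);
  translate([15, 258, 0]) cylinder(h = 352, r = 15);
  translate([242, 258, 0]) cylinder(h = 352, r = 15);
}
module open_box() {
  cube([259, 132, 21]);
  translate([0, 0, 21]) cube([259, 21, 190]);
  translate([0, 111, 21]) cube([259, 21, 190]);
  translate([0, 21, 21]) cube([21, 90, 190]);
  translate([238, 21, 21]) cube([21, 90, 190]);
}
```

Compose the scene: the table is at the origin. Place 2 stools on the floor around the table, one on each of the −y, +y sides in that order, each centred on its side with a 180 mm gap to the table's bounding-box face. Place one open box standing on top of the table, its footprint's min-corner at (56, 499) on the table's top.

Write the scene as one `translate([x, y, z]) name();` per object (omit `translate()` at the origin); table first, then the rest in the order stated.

table();
translate([278, -453, 0]) stool();
translate([278, 951, 0]) stool();
translate([56, 499, 767]) open_box();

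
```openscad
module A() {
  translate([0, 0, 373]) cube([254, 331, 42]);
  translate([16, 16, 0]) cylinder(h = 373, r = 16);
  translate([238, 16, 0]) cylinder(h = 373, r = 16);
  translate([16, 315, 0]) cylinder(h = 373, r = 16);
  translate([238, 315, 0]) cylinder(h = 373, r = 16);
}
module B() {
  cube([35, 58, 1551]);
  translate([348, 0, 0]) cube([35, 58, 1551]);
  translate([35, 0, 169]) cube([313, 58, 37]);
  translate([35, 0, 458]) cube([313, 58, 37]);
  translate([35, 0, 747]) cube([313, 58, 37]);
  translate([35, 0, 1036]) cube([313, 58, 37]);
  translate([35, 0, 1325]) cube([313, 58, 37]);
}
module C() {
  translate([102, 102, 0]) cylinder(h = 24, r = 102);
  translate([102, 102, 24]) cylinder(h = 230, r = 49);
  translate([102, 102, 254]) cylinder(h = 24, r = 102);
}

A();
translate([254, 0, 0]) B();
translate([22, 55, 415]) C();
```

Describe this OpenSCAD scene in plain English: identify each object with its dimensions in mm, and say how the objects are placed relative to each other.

A is a four-legged stool. The seat is 254×331 mm, 42 mm thick, top at z = 415 mm. It stands on four round legs, each 32 mm in diameter, from z = 0 to the seat underside, each leg's axis is inset half a diameter from the nearest pair of seat edges (so the leg's bounding box is flush with the corner).

B is a wooden ladder with two side rails of 35×58 mm section and 1551 mm height, set 383 mm apart overall. Between them run 5 rectangular rungs (58 mm deep, 37 mm thick), front faces flush with the rails' −y face. The bottom of the first rung is 169 mm above the floor and each subsequent rung is 289 mm higher than the one below.

C is a spool: two coaxial disc flanges of radius 102 mm and thickness 24 mm, joined by a core cylinder of radius 49 mm and height 230 mm. The lower flange rests on z = 0 and the three cylinders share a vertical axis.

The ladder is against the stool's +x side, with their −y faces flush. The spool is on top of the stool.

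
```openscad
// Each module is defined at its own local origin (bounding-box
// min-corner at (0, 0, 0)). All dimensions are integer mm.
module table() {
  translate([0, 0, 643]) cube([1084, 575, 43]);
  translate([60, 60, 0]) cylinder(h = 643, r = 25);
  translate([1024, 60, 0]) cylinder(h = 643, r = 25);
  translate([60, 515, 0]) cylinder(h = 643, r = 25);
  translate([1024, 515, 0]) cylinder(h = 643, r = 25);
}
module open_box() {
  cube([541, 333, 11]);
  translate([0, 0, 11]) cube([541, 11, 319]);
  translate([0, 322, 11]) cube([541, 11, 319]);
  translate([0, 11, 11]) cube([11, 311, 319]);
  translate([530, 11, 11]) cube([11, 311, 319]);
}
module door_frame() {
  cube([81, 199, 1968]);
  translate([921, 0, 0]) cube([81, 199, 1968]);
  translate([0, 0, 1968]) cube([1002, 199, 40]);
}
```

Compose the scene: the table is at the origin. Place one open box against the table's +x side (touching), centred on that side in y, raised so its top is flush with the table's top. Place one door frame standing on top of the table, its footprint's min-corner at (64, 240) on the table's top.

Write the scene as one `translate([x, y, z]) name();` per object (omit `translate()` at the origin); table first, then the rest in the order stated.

table();
translate([1084, 121, 356]) open_box();
translate([64, 240, 686]) door_frame();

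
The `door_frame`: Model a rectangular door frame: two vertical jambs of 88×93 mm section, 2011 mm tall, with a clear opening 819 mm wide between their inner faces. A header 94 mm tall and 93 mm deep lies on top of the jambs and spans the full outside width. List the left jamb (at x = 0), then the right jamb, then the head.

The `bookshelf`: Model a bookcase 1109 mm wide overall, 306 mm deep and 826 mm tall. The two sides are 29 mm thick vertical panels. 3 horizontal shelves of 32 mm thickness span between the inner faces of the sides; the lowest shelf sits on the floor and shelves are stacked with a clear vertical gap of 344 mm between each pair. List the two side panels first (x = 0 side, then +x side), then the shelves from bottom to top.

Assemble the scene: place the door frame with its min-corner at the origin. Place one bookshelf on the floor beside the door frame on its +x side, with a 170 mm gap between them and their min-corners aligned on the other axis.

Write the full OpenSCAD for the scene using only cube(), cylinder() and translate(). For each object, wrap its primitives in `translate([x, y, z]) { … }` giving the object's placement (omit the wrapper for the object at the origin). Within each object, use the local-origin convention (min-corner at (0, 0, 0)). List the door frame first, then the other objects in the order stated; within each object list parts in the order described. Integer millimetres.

cube([88, 93, 2011]);
translate([907, 0, 0]) cube([88, 93, 2011]);
translate([0, 0, 2011]) cube([995, 93, 94]);
translate([1165, 0, 0]) {
  cube([29, 306, 826]);
  translate([1080, 0, 0]) cube([29, 306, 826]);
  translate([29, 0, 0]) cube([1051, 306, 32]);
  translate([29, 0, 376]) cube([1051, 306, 32]);
  translate([29, 0, 752]) cube([1051, 306, 32]);
}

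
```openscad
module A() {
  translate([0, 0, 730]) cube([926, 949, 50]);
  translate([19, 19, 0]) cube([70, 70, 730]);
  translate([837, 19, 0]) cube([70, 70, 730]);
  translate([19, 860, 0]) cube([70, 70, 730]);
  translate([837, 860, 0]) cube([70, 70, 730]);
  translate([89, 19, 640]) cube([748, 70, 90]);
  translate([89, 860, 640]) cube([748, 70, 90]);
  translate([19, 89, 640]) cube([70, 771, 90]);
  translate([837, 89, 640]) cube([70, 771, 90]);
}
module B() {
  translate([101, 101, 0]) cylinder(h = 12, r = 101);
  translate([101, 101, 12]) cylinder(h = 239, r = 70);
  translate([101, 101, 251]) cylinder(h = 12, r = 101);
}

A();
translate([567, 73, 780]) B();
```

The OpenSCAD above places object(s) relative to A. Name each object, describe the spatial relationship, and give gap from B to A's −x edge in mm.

The spool's min-x is at 567; the table's min-x is 0; gap = 567 mm.

A is a table. B is a spool. The spool is on top of the table. The gap from the spool to the table's −x edge is 567 mm.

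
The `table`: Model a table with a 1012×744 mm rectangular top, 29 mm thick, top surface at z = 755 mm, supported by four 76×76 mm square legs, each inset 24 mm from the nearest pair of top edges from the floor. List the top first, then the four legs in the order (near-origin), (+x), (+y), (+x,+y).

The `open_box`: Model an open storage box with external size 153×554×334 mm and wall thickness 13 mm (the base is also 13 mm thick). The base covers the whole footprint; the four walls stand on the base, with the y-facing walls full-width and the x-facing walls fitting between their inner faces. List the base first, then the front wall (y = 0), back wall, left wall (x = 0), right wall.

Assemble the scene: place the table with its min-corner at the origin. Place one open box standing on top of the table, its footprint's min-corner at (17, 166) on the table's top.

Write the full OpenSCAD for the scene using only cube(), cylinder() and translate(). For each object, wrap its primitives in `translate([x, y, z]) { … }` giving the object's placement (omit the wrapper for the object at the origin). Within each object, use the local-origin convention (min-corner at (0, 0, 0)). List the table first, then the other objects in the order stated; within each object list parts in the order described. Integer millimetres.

translate([0, 0, 726]) cube([1012, 744, 29]);
translate([24, 24, 0]) cube([76, 76, 726]);
translate([912, 24, 0]) cube([76, 76, 726]);
translate([24, 644, 0]) cube([76, 76, 726]);
translate([912, 644, 0]) cube([76, 76, 726]);
translate([17, 166, 755]) {
  cube([153, 554, 13]);
  translate([0, 0, 13]) cube([153, 13, 321]);
  translate([0, 541, 13]) cube([153, 13, 321]);
  translate([0, 13, 13]) cube([13, 528, 321]);
  translate([140, 13, 13]) cube([13, 528, 321]);
}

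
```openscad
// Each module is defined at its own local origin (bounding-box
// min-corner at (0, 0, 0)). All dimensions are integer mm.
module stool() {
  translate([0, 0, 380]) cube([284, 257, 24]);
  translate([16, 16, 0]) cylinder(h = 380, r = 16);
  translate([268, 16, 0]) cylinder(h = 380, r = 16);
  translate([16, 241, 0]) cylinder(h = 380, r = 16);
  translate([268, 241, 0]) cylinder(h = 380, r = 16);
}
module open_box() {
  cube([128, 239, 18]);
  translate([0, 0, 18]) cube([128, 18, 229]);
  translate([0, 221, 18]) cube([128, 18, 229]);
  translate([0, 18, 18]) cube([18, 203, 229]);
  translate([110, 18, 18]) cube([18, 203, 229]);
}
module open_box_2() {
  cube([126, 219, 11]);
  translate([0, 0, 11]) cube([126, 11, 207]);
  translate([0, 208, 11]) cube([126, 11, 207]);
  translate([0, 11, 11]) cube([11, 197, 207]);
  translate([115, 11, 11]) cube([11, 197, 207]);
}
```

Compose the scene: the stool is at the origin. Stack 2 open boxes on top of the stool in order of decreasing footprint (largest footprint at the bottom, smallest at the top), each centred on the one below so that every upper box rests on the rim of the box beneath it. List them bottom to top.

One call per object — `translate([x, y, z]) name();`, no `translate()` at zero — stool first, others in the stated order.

stool();
translate([78, 9, 404]) open_box();
translate([79, 19, 651]) open_box_2();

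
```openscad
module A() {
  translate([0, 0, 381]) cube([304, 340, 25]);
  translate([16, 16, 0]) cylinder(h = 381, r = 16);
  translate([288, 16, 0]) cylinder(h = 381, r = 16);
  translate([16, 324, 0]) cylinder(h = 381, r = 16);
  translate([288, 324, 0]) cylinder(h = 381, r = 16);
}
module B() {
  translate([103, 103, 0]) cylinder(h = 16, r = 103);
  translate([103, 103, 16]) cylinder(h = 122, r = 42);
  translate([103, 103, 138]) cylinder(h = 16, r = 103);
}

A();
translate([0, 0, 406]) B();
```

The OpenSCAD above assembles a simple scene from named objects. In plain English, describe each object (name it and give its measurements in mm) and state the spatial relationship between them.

A is a four-legged stool. The seat is 304×340 mm, 25 mm thick, top at z = 406 mm. It stands on four round legs, each 32 mm in diameter, from z = 0 to the seat underside, each leg's axis is inset half a diameter from the nearest pair of seat edges (so the leg's bounding box is flush with the corner).

B is a spool: two coaxial disc flanges of radius 103 mm and thickness 16 mm, joined by a core cylinder of radius 42 mm and height 122 mm. The lower flange rests on z = 0 and the three cylinders share a vertical axis.

The spool is on top of the stool.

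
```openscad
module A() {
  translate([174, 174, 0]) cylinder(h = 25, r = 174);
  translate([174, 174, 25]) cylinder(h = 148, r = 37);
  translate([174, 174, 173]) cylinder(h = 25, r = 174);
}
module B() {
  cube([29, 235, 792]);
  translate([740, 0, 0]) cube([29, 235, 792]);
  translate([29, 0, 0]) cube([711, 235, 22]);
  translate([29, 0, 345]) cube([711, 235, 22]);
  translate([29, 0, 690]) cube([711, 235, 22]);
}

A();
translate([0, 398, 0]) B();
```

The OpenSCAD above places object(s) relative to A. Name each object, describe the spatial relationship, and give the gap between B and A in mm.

A is a spool. B is a bookshelf. The bookshelf is on the floor beside the spool on its +y side. The gap between the bookshelf and the spool is 50 mm.

The bookshelf's nearest face is 50 mm from the spool's +y face.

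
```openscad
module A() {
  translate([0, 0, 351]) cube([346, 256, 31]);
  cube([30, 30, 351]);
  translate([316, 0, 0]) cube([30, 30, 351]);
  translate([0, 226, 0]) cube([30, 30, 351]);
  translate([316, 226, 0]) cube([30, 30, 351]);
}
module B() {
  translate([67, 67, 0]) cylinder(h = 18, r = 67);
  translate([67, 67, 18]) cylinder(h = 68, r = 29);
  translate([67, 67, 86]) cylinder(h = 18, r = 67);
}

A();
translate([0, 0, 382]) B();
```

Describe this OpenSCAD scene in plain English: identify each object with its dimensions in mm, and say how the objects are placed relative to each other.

A is a four-legged stool. The seat is 346×256 mm, 31 mm thick, top at z = 382 mm. It stands on four square legs, each 30×30 mm in cross-section, from z = 0 to the seat underside, each flush with a corner of the seat.

B is a spool: two coaxial disc flanges of radius 67 mm and thickness 18 mm, joined by a core cylinder of radius 29 mm and height 68 mm. The lower flange rests on z = 0 and the three cylinders share a vertical axis.

The spool is on top of the stool.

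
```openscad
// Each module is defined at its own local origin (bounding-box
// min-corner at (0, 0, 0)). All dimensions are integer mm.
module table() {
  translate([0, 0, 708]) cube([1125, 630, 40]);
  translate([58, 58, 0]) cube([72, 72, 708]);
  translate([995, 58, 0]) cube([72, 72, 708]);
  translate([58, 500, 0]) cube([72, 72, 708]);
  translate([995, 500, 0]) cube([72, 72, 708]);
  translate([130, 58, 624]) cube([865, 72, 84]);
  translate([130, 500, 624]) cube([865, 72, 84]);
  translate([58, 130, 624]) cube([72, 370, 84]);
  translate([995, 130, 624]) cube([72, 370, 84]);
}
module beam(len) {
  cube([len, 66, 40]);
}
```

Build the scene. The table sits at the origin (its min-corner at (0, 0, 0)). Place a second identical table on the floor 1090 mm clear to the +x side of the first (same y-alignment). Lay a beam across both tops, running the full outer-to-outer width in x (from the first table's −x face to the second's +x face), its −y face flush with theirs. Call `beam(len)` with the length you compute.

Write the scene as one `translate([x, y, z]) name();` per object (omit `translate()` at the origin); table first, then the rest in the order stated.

table();
translate([2215, 0, 0]) table();
translate([0, 0, 748]) beam(3340);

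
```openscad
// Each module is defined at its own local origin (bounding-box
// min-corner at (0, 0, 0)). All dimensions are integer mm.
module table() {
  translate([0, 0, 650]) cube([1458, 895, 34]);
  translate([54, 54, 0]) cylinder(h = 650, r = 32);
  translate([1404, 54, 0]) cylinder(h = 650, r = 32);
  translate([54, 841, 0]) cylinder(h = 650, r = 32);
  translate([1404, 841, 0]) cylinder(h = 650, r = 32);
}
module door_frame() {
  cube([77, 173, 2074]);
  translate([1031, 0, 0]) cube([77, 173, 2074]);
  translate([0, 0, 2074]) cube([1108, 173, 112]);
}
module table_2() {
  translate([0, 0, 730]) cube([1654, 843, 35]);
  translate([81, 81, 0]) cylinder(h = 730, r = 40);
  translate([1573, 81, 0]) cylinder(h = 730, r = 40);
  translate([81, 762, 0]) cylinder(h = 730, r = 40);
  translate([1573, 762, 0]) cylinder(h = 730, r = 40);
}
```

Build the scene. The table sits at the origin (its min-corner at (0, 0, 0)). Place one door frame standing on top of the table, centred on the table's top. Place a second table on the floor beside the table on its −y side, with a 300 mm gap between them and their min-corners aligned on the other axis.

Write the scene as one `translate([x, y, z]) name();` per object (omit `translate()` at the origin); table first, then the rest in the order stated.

table();
translate([175, 361, 684]) door_frame();
translate([0, -1143, 0]) table_2();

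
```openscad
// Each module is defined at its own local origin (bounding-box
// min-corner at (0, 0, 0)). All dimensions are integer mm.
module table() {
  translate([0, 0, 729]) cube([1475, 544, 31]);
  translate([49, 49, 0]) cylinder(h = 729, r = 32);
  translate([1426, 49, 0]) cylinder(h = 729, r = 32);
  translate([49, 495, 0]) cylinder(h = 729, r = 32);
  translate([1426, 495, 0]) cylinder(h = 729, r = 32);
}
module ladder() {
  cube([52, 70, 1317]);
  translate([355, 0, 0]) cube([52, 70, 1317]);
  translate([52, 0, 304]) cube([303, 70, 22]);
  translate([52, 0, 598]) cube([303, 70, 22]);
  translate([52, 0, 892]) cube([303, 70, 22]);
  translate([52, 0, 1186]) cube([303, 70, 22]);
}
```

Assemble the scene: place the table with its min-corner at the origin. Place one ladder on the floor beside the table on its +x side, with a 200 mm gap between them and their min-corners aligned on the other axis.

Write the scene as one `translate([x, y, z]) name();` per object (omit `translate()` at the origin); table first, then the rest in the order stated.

table();
translate([1675, 0, 0]) ladder();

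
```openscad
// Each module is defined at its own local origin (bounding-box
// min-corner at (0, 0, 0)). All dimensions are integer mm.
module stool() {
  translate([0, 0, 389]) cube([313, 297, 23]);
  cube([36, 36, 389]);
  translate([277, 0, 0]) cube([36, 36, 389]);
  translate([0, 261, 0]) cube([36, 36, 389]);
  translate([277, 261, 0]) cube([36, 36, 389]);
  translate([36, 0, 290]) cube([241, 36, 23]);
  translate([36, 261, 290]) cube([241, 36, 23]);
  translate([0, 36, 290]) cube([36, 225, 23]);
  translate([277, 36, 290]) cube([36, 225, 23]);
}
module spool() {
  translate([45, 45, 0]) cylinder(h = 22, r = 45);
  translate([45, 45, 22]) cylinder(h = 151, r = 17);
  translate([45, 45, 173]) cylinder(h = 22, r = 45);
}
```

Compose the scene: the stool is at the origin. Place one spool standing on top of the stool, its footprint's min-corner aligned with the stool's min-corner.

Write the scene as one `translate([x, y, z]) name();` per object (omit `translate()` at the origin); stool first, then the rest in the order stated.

stool();
translate([0, 0, 412]) spool();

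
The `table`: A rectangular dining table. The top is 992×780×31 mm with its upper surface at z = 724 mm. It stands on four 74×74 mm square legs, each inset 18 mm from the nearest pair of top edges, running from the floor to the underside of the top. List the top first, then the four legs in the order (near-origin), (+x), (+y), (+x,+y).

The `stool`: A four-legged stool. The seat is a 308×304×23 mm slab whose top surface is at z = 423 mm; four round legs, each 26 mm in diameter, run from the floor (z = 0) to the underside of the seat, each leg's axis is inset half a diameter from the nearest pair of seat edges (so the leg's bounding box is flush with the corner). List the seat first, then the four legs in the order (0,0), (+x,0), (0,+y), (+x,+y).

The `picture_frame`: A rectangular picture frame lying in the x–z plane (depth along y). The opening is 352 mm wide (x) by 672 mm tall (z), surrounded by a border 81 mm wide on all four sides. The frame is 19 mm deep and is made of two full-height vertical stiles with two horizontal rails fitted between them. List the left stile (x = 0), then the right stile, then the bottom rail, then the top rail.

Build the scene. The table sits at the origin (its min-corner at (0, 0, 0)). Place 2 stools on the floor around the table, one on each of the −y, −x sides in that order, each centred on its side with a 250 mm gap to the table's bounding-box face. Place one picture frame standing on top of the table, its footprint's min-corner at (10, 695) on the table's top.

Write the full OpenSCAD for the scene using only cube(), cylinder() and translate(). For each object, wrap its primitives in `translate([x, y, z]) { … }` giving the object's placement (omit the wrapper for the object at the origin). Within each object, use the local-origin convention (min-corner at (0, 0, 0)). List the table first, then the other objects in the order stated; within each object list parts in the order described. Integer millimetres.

translate([0, 0, 693]) cube([992, 780, 31]);
translate([18, 18, 0]) cube([74, 74, 693]);
translate([900, 18, 0]) cube([74, 74, 693]);
translate([18, 688, 0]) cube([74, 74, 693]);
translate([900, 688, 0]) cube([74, 74, 693]);
translate([342, -554, 0]) {
  translate([0, 0, 400]) cube([308, 304, 23]);
  translate([13, 13, 0]) cylinder(h = 400, r = 13);
  translate([295, 13, 0]) cylinder(h = 400, r = 13);
  translate([13, 291, 0]) cylinder(h = 400, r = 13);
  translate([295, 291, 0]) cylinder(h = 400, r = 13);
}
translate([-558, 238, 0]) {
  translate([0, 0, 400]) cube([308, 304, 23]);
  translate([13, 13, 0]) cylinder(h = 400, r = 13);
  translate([295, 13, 0]) cylinder(h = 400, r = 13);
  translate([13, 291, 0]) cylinder(h = 400, r = 13);
  translate([295, 291, 0]) cylinder(h = 400, r = 13);
}
translate([10, 695, 724]) {
  cube([81, 19, 834]);
  translate([433, 0, 0]) cube([81, 19, 834]);
  translate([81, 0, 0]) cube([352, 19, 81]);
  translate([81, 0, 753]) cube([352, 19, 81]);
}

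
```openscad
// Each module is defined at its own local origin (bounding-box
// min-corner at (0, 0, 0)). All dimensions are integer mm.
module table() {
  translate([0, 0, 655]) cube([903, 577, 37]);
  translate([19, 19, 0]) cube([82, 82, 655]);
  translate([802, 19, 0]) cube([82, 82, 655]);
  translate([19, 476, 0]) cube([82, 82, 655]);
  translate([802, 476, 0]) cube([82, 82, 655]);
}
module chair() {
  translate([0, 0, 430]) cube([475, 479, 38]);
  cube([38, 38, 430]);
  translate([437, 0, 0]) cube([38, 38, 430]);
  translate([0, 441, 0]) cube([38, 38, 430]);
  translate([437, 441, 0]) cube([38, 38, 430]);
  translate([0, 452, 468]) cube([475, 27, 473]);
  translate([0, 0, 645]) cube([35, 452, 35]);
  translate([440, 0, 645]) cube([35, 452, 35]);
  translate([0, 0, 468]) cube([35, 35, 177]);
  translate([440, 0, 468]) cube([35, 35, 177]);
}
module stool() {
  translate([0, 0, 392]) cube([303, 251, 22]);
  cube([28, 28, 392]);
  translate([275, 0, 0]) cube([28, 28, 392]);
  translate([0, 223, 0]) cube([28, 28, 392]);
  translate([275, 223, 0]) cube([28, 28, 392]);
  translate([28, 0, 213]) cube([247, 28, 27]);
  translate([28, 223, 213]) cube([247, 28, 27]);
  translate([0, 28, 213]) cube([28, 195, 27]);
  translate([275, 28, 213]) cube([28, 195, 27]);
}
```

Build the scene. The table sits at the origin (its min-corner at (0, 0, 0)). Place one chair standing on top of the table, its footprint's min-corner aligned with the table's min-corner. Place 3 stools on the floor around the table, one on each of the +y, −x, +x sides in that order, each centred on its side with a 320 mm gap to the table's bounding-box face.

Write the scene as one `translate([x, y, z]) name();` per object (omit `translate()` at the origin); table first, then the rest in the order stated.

table();
translate([0, 0, 692]) chair();
translate([300, 897, 0]) stool();
translate([-623, 163, 0]) stool();
translate([1223, 163, 0]) stool();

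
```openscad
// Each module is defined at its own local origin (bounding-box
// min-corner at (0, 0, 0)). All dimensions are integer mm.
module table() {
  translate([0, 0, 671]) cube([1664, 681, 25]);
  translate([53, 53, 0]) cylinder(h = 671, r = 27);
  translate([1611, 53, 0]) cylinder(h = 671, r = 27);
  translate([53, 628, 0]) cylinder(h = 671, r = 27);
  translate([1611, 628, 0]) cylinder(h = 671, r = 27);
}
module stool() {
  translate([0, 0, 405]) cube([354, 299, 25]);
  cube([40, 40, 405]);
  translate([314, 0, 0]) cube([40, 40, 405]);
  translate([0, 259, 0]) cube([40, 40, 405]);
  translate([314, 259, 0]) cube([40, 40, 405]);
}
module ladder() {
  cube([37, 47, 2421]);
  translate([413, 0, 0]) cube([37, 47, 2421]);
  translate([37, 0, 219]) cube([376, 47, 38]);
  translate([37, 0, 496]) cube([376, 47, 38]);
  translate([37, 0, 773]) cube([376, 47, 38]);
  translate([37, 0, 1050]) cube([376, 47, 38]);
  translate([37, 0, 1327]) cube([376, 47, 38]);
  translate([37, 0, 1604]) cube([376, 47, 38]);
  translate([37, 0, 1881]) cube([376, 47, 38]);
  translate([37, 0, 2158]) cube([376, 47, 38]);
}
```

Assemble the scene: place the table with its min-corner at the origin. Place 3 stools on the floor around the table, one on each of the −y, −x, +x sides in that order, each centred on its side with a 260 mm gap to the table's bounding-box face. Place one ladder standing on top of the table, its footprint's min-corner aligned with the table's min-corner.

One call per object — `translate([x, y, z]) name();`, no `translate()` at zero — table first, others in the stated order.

table();
translate([655, -559, 0]) stool();
translate([-614, 191, 0]) stool();
translate([1924, 191, 0]) stool();
translate([0, 0, 696]) ladder();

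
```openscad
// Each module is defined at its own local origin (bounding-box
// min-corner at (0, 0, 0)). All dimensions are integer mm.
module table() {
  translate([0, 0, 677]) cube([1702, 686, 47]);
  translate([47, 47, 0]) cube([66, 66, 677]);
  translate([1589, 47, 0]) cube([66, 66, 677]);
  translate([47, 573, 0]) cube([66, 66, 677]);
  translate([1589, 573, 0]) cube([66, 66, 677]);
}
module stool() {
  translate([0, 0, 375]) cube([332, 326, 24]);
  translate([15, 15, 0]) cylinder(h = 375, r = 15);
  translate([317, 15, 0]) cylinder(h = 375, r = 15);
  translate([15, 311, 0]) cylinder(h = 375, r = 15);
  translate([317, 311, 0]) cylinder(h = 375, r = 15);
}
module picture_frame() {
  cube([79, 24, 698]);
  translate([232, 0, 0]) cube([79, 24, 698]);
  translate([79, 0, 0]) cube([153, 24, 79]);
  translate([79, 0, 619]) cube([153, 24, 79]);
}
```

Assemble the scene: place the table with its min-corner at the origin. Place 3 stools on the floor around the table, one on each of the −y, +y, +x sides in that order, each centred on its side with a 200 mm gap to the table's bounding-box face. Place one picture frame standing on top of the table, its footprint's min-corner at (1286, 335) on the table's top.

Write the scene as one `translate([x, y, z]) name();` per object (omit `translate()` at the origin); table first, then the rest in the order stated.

table();
translate([685, -526, 0]) stool();
translate([685, 886, 0]) stool();
translate([1902, 180, 0]) stool();
translate([1286, 335, 724]) picture_frame();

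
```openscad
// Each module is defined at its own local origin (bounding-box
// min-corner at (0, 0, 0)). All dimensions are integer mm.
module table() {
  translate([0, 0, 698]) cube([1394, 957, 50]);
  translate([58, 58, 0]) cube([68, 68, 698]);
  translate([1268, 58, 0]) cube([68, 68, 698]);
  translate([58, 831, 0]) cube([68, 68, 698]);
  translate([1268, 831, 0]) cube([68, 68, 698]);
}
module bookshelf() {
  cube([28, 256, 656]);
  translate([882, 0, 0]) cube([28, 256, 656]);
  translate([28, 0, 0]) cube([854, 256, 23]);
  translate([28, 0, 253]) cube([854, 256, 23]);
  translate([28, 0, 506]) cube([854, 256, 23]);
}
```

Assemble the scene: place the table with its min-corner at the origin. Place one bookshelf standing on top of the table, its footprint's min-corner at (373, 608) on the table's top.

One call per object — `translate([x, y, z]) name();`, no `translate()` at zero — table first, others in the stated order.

table();
translate([373, 608, 748]) bookshelf();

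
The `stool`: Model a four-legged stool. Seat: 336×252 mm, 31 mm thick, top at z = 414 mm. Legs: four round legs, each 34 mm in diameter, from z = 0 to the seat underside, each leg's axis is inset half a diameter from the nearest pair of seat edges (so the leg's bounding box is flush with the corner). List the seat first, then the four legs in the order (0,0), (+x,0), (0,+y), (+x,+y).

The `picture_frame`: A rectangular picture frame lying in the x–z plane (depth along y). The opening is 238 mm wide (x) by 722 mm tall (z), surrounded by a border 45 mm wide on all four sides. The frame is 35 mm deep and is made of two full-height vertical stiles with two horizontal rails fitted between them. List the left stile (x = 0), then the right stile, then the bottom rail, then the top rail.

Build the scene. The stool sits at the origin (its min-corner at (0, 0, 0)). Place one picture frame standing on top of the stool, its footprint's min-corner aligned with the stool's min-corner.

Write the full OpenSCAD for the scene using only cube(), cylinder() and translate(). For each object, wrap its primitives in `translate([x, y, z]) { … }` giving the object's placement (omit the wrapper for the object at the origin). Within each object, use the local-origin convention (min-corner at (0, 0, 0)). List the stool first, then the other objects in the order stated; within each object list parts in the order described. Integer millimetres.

translate([0, 0, 383]) cube([336, 252, 31]);
translate([17, 17, 0]) cylinder(h = 383, r = 17);
translate([319, 17, 0]) cylinder(h = 383, r = 17);
translate([17, 235, 0]) cylinder(h = 383, r = 17);
translate([319, 235, 0]) cylinder(h = 383, r = 17);
translate([0, 0, 414]) {
  cube([45, 35, 812]);
  translate([283, 0, 0]) cube([45, 35, 812]);
  translate([45, 0, 0]) cube([238, 35, 45]);
  translate([45, 0, 767]) cube([238, 35, 45]);
}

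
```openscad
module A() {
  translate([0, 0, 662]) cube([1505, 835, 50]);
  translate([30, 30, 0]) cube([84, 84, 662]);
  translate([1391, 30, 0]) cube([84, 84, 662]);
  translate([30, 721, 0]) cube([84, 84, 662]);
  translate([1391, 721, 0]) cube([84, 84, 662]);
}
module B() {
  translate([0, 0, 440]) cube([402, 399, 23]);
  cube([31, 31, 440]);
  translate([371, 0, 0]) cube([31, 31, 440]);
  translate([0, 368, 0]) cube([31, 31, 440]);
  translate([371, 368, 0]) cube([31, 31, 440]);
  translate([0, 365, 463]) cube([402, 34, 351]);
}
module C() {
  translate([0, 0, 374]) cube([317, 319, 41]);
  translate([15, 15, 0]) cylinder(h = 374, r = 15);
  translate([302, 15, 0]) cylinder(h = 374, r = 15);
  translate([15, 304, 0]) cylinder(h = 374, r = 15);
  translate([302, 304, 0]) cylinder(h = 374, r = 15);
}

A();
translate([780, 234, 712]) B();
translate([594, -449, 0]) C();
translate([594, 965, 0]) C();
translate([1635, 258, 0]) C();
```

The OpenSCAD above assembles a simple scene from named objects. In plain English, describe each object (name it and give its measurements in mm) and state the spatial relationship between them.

A is a rectangular dining table. The top is 1505×835×50 mm with its upper surface at z = 712 mm. It stands on four 84×84 mm square legs, each inset 30 mm from the nearest pair of top edges, running from the floor to the underside of the top.

B is a chair. The seat is a 402×399×23 mm slab with its top at z = 463 mm, on four 31×31 mm corner legs (flush with the seat edges, standing on z = 0). A flat backrest 34 mm thick, 351 mm tall, spans the full seat width and rises from the seat top along its +y edge, rear face flush with the rear of the seat.

C is a four-legged stool. The seat is a 317×319×41 mm slab whose top surface is at z = 415 mm; four round legs, each 30 mm in diameter, run from the floor (z = 0) to the underside of the seat, each leg's axis is inset half a diameter from the nearest pair of seat edges (so the leg's bounding box is flush with the corner).

The chair is on top of the table. Three stools sit around the table at the −y, +y, +x sides.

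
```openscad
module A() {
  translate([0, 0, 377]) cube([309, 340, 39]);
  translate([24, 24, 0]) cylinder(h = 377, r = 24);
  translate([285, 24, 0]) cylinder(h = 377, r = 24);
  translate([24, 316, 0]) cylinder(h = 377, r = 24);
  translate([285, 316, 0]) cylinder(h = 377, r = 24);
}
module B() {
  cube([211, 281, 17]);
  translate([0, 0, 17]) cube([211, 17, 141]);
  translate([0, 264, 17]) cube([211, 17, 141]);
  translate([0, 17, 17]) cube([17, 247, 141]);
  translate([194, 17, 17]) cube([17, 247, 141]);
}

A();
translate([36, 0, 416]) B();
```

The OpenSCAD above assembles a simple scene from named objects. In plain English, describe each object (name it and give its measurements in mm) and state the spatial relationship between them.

A is a four-legged stool. The seat is a 309×340×39 mm slab whose top surface is at z = 416 mm; four round legs, each 48 mm in diameter, run from the floor (z = 0) to the underside of the seat, each leg's axis is inset half a diameter from the nearest pair of seat edges (so the leg's bounding box is flush with the corner).

B is an open-topped rectangular box: outside dimensions 211×281×158 mm, with a uniform wall and base thickness of 17 mm. The base is a full 211×281 slab on the floor; four walls sit on top of the base. The front and back walls (the −y and +y sides) span the full width; the two side walls fit between them.

The open box is on top of the stool.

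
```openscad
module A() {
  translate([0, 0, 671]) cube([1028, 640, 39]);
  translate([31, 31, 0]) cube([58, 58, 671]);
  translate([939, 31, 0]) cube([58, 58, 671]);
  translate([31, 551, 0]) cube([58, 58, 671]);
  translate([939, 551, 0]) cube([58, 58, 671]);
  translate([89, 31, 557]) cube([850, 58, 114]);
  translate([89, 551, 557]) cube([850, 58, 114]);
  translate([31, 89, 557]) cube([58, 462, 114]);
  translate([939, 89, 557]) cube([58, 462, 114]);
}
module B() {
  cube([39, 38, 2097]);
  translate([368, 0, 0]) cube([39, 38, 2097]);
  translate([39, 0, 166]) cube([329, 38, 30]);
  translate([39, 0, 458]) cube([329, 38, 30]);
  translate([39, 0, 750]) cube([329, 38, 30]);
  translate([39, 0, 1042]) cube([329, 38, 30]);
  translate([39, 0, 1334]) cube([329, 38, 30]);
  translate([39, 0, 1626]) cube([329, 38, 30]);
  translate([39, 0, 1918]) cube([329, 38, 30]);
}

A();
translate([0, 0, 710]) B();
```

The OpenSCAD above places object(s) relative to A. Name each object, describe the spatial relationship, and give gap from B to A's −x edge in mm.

A is a table. B is a ladder. The ladder is on top of the table. The gap from the ladder to the table's −x edge is 0 mm.

The ladder's min-x is at 0; the table's min-x is 0; gap = 0 mm.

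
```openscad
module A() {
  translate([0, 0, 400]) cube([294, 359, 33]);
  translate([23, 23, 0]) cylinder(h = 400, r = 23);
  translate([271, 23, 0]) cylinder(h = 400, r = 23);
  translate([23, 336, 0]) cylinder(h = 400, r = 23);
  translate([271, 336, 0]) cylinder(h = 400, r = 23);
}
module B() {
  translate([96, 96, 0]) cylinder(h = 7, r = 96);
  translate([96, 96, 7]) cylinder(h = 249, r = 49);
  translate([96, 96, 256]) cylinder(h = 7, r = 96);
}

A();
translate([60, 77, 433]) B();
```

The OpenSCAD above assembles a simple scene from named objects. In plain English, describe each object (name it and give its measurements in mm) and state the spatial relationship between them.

A is a simple wooden stool: a rectangular seat 294 mm (x) by 359 mm (y), 33 mm thick, top face at z = 433 mm, on four round legs, each 46 mm in diameter. The legs rest on z = 0, each leg's axis is inset half a diameter from the nearest pair of seat edges (so the leg's bounding box is flush with the corner).

B is a spool: two coaxial disc flanges of radius 96 mm and thickness 7 mm, joined by a core cylinder of radius 49 mm and height 249 mm. The lower flange rests on z = 0 and the three cylinders share a vertical axis.

The spool is on top of the stool.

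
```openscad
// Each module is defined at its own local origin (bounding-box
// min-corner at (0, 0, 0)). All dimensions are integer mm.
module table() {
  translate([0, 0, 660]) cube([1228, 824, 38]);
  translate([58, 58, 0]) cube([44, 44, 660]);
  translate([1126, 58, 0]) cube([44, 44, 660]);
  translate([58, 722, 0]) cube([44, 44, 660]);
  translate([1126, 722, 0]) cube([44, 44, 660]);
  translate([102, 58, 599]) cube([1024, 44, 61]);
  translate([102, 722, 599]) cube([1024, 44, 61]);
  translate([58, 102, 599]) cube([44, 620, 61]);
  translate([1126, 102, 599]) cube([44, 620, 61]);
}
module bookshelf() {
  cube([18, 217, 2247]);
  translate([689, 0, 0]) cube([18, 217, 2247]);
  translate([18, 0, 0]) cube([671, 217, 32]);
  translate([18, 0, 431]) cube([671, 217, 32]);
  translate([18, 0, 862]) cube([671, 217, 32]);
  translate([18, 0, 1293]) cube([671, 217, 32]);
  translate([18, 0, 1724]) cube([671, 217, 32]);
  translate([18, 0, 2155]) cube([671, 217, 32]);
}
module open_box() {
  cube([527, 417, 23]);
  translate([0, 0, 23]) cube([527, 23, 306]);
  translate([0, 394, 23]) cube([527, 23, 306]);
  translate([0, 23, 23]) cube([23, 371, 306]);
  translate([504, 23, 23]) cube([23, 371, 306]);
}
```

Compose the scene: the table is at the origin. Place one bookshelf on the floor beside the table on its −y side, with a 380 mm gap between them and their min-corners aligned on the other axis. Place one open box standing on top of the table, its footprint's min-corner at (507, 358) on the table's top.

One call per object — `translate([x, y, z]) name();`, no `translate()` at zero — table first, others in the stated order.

table();
translate([0, -597, 0]) bookshelf();
translate([507, 358, 698]) open_box();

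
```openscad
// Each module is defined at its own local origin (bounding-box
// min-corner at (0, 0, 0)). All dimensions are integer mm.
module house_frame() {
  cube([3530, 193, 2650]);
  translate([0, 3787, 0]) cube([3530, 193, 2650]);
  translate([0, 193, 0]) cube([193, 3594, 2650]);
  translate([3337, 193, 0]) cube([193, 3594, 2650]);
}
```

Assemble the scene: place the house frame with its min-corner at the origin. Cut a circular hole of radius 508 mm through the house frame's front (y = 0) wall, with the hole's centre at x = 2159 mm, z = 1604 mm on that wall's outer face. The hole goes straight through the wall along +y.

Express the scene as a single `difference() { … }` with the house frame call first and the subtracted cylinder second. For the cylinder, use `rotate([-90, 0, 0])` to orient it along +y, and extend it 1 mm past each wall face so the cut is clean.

difference() {
  house_frame();
  translate([2159, -1, 1604]) rotate([-90, 0, 0]) cylinder(h = 195, r = 508);
}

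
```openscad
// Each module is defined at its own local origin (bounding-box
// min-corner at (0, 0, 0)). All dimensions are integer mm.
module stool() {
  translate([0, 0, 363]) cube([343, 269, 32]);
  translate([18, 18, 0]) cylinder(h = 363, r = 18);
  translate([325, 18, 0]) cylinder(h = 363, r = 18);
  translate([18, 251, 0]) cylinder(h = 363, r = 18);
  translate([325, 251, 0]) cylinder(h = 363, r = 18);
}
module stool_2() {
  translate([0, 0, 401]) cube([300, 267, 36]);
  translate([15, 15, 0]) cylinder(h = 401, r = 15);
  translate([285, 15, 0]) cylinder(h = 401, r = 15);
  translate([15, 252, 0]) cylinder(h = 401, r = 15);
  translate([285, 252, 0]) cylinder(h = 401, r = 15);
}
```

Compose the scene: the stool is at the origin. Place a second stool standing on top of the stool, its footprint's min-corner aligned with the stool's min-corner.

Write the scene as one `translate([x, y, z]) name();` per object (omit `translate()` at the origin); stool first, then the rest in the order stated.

stool();
translate([0, 0, 395]) stool_2();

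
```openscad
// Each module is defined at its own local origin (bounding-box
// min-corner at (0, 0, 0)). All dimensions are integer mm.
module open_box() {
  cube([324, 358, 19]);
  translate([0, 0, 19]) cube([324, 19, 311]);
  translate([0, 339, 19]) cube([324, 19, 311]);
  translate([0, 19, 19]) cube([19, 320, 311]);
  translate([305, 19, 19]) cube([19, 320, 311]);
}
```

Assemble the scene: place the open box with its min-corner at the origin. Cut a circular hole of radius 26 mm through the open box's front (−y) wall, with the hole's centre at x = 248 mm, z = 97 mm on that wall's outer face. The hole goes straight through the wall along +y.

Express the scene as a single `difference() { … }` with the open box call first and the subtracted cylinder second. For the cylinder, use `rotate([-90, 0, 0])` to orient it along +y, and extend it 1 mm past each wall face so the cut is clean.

difference() {
  open_box();
  translate([248, -1, 97]) rotate([-90, 0, 0]) cylinder(h = 21, r = 26);
}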